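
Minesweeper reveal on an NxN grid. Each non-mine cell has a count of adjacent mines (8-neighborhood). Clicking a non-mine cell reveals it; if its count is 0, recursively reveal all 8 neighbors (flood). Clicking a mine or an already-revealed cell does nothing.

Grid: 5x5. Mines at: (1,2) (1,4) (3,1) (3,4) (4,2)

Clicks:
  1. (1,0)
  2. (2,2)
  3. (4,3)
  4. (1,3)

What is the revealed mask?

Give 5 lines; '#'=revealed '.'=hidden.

Answer: ##...
##.#.
###..
.....
...#.

Derivation:
Click 1 (1,0) count=0: revealed 6 new [(0,0) (0,1) (1,0) (1,1) (2,0) (2,1)] -> total=6
Click 2 (2,2) count=2: revealed 1 new [(2,2)] -> total=7
Click 3 (4,3) count=2: revealed 1 new [(4,3)] -> total=8
Click 4 (1,3) count=2: revealed 1 new [(1,3)] -> total=9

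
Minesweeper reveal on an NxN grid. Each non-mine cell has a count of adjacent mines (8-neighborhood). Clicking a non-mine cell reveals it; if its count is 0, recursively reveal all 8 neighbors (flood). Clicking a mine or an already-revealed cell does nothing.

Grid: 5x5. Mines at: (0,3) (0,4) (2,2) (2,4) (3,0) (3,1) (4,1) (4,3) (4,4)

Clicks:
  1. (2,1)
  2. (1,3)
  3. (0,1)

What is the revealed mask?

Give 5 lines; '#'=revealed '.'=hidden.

Answer: ###..
####.
##...
.....
.....

Derivation:
Click 1 (2,1) count=3: revealed 1 new [(2,1)] -> total=1
Click 2 (1,3) count=4: revealed 1 new [(1,3)] -> total=2
Click 3 (0,1) count=0: revealed 7 new [(0,0) (0,1) (0,2) (1,0) (1,1) (1,2) (2,0)] -> total=9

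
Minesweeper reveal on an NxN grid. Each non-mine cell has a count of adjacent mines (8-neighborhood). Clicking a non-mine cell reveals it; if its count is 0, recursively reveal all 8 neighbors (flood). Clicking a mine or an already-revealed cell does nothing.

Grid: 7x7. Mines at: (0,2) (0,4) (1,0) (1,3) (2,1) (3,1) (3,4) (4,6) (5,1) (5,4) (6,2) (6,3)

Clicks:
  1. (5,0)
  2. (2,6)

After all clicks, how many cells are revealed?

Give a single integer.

Answer: 9

Derivation:
Click 1 (5,0) count=1: revealed 1 new [(5,0)] -> total=1
Click 2 (2,6) count=0: revealed 8 new [(0,5) (0,6) (1,5) (1,6) (2,5) (2,6) (3,5) (3,6)] -> total=9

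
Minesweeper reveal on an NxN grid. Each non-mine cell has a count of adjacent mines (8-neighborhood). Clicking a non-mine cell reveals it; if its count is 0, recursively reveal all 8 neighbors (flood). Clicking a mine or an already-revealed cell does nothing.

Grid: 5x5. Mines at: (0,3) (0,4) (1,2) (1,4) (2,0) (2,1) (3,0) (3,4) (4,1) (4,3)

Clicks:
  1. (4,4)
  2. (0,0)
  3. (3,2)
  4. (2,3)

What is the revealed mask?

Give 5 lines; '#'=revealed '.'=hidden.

Answer: ##...
##...
...#.
..#..
....#

Derivation:
Click 1 (4,4) count=2: revealed 1 new [(4,4)] -> total=1
Click 2 (0,0) count=0: revealed 4 new [(0,0) (0,1) (1,0) (1,1)] -> total=5
Click 3 (3,2) count=3: revealed 1 new [(3,2)] -> total=6
Click 4 (2,3) count=3: revealed 1 new [(2,3)] -> total=7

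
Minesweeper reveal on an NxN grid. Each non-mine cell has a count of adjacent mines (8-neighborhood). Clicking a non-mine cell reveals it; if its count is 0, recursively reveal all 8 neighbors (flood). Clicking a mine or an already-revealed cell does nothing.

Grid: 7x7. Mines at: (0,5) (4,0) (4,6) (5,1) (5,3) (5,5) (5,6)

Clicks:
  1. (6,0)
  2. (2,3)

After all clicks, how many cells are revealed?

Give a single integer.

Click 1 (6,0) count=1: revealed 1 new [(6,0)] -> total=1
Click 2 (2,3) count=0: revealed 31 new [(0,0) (0,1) (0,2) (0,3) (0,4) (1,0) (1,1) (1,2) (1,3) (1,4) (1,5) (1,6) (2,0) (2,1) (2,2) (2,3) (2,4) (2,5) (2,6) (3,0) (3,1) (3,2) (3,3) (3,4) (3,5) (3,6) (4,1) (4,2) (4,3) (4,4) (4,5)] -> total=32

Answer: 32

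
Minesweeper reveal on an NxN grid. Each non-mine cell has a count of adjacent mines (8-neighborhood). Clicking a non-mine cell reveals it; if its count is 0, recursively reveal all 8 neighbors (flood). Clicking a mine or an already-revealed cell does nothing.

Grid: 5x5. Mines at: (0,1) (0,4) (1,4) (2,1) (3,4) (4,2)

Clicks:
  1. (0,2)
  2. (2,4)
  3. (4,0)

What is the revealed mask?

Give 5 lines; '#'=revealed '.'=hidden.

Answer: ..#..
.....
....#
##...
##...

Derivation:
Click 1 (0,2) count=1: revealed 1 new [(0,2)] -> total=1
Click 2 (2,4) count=2: revealed 1 new [(2,4)] -> total=2
Click 3 (4,0) count=0: revealed 4 new [(3,0) (3,1) (4,0) (4,1)] -> total=6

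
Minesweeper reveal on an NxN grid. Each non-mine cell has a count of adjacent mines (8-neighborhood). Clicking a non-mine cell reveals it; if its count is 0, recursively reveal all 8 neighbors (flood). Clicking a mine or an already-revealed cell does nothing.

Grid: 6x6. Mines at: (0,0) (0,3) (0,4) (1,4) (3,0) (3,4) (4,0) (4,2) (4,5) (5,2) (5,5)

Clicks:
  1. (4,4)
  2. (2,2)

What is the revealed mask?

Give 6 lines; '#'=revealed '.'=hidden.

Answer: ......
.###..
.###..
.###..
....#.
......

Derivation:
Click 1 (4,4) count=3: revealed 1 new [(4,4)] -> total=1
Click 2 (2,2) count=0: revealed 9 new [(1,1) (1,2) (1,3) (2,1) (2,2) (2,3) (3,1) (3,2) (3,3)] -> total=10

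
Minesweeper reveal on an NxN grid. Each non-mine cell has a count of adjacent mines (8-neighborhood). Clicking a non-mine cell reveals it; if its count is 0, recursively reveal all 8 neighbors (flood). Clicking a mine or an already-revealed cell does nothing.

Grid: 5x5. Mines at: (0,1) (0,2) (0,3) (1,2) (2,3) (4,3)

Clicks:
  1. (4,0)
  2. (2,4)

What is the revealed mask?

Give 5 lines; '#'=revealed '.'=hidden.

Click 1 (4,0) count=0: revealed 11 new [(1,0) (1,1) (2,0) (2,1) (2,2) (3,0) (3,1) (3,2) (4,0) (4,1) (4,2)] -> total=11
Click 2 (2,4) count=1: revealed 1 new [(2,4)] -> total=12

Answer: .....
##...
###.#
###..
###..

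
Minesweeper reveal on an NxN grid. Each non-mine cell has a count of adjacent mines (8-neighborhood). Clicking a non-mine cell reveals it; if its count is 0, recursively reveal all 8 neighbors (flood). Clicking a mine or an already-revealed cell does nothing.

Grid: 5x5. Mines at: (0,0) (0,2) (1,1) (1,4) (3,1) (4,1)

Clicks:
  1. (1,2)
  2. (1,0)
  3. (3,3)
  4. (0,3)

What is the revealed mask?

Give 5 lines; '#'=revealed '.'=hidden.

Click 1 (1,2) count=2: revealed 1 new [(1,2)] -> total=1
Click 2 (1,0) count=2: revealed 1 new [(1,0)] -> total=2
Click 3 (3,3) count=0: revealed 9 new [(2,2) (2,3) (2,4) (3,2) (3,3) (3,4) (4,2) (4,3) (4,4)] -> total=11
Click 4 (0,3) count=2: revealed 1 new [(0,3)] -> total=12

Answer: ...#.
#.#..
..###
..###
..###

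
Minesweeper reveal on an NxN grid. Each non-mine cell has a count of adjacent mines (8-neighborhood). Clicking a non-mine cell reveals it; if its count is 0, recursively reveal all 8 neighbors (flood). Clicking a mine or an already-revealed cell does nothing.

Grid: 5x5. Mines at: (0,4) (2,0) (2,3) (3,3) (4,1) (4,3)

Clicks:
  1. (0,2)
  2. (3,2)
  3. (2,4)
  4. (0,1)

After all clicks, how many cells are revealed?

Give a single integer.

Click 1 (0,2) count=0: revealed 8 new [(0,0) (0,1) (0,2) (0,3) (1,0) (1,1) (1,2) (1,3)] -> total=8
Click 2 (3,2) count=4: revealed 1 new [(3,2)] -> total=9
Click 3 (2,4) count=2: revealed 1 new [(2,4)] -> total=10
Click 4 (0,1) count=0: revealed 0 new [(none)] -> total=10

Answer: 10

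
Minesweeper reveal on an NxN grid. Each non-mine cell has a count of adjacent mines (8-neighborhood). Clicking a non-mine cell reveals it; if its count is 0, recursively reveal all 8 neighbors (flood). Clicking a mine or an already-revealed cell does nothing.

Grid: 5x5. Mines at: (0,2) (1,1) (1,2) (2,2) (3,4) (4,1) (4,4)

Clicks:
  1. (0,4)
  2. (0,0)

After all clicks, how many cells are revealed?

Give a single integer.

Click 1 (0,4) count=0: revealed 6 new [(0,3) (0,4) (1,3) (1,4) (2,3) (2,4)] -> total=6
Click 2 (0,0) count=1: revealed 1 new [(0,0)] -> total=7

Answer: 7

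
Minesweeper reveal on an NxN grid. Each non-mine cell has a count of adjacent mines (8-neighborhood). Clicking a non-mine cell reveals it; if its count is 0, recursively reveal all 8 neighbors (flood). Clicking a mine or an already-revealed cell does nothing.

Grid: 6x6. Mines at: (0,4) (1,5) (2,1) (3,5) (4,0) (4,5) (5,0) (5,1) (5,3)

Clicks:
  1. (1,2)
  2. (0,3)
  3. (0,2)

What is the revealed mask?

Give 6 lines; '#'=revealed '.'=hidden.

Answer: ####..
####..
......
......
......
......

Derivation:
Click 1 (1,2) count=1: revealed 1 new [(1,2)] -> total=1
Click 2 (0,3) count=1: revealed 1 new [(0,3)] -> total=2
Click 3 (0,2) count=0: revealed 6 new [(0,0) (0,1) (0,2) (1,0) (1,1) (1,3)] -> total=8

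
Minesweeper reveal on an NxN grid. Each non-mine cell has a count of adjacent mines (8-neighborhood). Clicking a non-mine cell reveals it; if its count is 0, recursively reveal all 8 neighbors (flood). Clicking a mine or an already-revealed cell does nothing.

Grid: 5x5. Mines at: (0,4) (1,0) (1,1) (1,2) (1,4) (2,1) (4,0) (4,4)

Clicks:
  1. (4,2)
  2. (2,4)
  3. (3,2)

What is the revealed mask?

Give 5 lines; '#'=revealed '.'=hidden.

Click 1 (4,2) count=0: revealed 6 new [(3,1) (3,2) (3,3) (4,1) (4,2) (4,3)] -> total=6
Click 2 (2,4) count=1: revealed 1 new [(2,4)] -> total=7
Click 3 (3,2) count=1: revealed 0 new [(none)] -> total=7

Answer: .....
.....
....#
.###.
.###.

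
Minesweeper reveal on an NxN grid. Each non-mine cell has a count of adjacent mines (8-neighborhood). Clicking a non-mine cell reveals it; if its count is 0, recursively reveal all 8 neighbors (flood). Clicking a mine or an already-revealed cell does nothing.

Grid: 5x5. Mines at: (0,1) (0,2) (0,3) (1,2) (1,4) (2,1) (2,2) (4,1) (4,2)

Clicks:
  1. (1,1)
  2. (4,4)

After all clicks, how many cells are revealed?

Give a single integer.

Click 1 (1,1) count=5: revealed 1 new [(1,1)] -> total=1
Click 2 (4,4) count=0: revealed 6 new [(2,3) (2,4) (3,3) (3,4) (4,3) (4,4)] -> total=7

Answer: 7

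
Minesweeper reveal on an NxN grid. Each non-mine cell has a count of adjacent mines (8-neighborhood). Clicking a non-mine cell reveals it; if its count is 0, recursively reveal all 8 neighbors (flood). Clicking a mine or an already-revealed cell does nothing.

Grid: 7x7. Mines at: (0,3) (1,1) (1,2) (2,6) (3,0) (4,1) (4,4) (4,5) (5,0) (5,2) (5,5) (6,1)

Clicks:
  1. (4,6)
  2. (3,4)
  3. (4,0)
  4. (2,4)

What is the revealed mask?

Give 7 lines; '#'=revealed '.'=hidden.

Click 1 (4,6) count=2: revealed 1 new [(4,6)] -> total=1
Click 2 (3,4) count=2: revealed 1 new [(3,4)] -> total=2
Click 3 (4,0) count=3: revealed 1 new [(4,0)] -> total=3
Click 4 (2,4) count=0: revealed 8 new [(1,3) (1,4) (1,5) (2,3) (2,4) (2,5) (3,3) (3,5)] -> total=11

Answer: .......
...###.
...###.
...###.
#.....#
.......
.......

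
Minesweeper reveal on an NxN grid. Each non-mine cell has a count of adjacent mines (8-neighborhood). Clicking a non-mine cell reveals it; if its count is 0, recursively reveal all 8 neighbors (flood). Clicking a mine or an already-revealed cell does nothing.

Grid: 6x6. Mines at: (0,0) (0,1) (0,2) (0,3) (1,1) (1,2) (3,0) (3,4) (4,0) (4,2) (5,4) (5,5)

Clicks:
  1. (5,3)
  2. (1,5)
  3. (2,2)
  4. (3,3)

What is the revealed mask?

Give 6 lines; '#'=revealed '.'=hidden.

Click 1 (5,3) count=2: revealed 1 new [(5,3)] -> total=1
Click 2 (1,5) count=0: revealed 6 new [(0,4) (0,5) (1,4) (1,5) (2,4) (2,5)] -> total=7
Click 3 (2,2) count=2: revealed 1 new [(2,2)] -> total=8
Click 4 (3,3) count=2: revealed 1 new [(3,3)] -> total=9

Answer: ....##
....##
..#.##
...#..
......
...#..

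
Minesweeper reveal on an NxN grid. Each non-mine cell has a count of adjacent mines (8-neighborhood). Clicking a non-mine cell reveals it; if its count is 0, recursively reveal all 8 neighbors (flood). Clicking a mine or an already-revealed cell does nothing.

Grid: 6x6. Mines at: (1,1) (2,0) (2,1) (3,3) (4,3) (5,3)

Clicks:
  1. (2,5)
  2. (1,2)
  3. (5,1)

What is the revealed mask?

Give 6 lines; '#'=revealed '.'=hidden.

Answer: ..####
..####
..####
###.##
###.##
###.##

Derivation:
Click 1 (2,5) count=0: revealed 18 new [(0,2) (0,3) (0,4) (0,5) (1,2) (1,3) (1,4) (1,5) (2,2) (2,3) (2,4) (2,5) (3,4) (3,5) (4,4) (4,5) (5,4) (5,5)] -> total=18
Click 2 (1,2) count=2: revealed 0 new [(none)] -> total=18
Click 3 (5,1) count=0: revealed 9 new [(3,0) (3,1) (3,2) (4,0) (4,1) (4,2) (5,0) (5,1) (5,2)] -> total=27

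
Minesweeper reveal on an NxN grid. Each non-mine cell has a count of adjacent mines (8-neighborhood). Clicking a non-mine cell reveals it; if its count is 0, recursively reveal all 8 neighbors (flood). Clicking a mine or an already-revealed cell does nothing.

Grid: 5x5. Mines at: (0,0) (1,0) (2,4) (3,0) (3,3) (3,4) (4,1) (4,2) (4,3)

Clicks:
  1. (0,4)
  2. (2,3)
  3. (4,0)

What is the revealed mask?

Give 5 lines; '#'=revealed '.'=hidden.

Click 1 (0,4) count=0: revealed 11 new [(0,1) (0,2) (0,3) (0,4) (1,1) (1,2) (1,3) (1,4) (2,1) (2,2) (2,3)] -> total=11
Click 2 (2,3) count=3: revealed 0 new [(none)] -> total=11
Click 3 (4,0) count=2: revealed 1 new [(4,0)] -> total=12

Answer: .####
.####
.###.
.....
#....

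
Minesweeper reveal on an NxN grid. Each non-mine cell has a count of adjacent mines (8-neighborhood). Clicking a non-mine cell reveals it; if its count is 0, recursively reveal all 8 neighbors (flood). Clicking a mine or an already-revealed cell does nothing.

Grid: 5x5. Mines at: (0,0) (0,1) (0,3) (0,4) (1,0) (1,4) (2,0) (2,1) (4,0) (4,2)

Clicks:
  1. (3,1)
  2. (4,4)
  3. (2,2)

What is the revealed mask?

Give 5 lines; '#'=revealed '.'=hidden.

Click 1 (3,1) count=4: revealed 1 new [(3,1)] -> total=1
Click 2 (4,4) count=0: revealed 6 new [(2,3) (2,4) (3,3) (3,4) (4,3) (4,4)] -> total=7
Click 3 (2,2) count=1: revealed 1 new [(2,2)] -> total=8

Answer: .....
.....
..###
.#.##
...##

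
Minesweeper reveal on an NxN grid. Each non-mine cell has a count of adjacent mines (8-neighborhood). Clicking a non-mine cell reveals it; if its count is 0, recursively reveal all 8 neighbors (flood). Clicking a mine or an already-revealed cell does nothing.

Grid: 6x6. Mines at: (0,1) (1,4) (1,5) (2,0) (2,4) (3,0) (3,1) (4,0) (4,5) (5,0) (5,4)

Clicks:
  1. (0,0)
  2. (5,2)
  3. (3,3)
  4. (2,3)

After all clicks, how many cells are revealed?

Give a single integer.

Answer: 9

Derivation:
Click 1 (0,0) count=1: revealed 1 new [(0,0)] -> total=1
Click 2 (5,2) count=0: revealed 6 new [(4,1) (4,2) (4,3) (5,1) (5,2) (5,3)] -> total=7
Click 3 (3,3) count=1: revealed 1 new [(3,3)] -> total=8
Click 4 (2,3) count=2: revealed 1 new [(2,3)] -> total=9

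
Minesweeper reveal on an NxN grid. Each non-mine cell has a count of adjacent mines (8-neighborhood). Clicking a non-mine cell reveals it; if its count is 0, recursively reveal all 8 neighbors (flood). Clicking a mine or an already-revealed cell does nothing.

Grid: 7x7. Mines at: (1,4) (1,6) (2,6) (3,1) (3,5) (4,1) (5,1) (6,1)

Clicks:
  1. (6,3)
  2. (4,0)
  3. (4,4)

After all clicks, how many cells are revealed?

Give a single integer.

Answer: 22

Derivation:
Click 1 (6,3) count=0: revealed 21 new [(2,2) (2,3) (2,4) (3,2) (3,3) (3,4) (4,2) (4,3) (4,4) (4,5) (4,6) (5,2) (5,3) (5,4) (5,5) (5,6) (6,2) (6,3) (6,4) (6,5) (6,6)] -> total=21
Click 2 (4,0) count=3: revealed 1 new [(4,0)] -> total=22
Click 3 (4,4) count=1: revealed 0 new [(none)] -> total=22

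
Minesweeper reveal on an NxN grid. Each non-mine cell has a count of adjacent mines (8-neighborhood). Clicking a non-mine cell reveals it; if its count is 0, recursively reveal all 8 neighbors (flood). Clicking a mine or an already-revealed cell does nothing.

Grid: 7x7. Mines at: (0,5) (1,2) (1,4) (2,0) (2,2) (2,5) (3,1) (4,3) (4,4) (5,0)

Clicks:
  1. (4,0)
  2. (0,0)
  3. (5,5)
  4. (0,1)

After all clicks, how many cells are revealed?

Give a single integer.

Answer: 6

Derivation:
Click 1 (4,0) count=2: revealed 1 new [(4,0)] -> total=1
Click 2 (0,0) count=0: revealed 4 new [(0,0) (0,1) (1,0) (1,1)] -> total=5
Click 3 (5,5) count=1: revealed 1 new [(5,5)] -> total=6
Click 4 (0,1) count=1: revealed 0 new [(none)] -> total=6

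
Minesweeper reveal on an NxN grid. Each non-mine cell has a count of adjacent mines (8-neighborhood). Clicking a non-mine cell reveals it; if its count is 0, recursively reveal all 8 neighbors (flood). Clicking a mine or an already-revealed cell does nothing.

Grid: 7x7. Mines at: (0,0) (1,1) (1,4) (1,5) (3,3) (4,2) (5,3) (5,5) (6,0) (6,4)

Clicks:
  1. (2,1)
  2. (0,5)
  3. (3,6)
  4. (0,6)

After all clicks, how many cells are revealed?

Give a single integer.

Click 1 (2,1) count=1: revealed 1 new [(2,1)] -> total=1
Click 2 (0,5) count=2: revealed 1 new [(0,5)] -> total=2
Click 3 (3,6) count=0: revealed 9 new [(2,4) (2,5) (2,6) (3,4) (3,5) (3,6) (4,4) (4,5) (4,6)] -> total=11
Click 4 (0,6) count=1: revealed 1 new [(0,6)] -> total=12

Answer: 12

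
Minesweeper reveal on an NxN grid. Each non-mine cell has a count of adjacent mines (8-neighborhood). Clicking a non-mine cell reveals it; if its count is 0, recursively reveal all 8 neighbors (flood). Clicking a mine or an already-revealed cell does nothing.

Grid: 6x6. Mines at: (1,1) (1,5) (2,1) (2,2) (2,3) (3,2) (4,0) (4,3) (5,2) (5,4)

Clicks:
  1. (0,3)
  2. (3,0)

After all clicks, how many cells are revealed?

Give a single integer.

Click 1 (0,3) count=0: revealed 6 new [(0,2) (0,3) (0,4) (1,2) (1,3) (1,4)] -> total=6
Click 2 (3,0) count=2: revealed 1 new [(3,0)] -> total=7

Answer: 7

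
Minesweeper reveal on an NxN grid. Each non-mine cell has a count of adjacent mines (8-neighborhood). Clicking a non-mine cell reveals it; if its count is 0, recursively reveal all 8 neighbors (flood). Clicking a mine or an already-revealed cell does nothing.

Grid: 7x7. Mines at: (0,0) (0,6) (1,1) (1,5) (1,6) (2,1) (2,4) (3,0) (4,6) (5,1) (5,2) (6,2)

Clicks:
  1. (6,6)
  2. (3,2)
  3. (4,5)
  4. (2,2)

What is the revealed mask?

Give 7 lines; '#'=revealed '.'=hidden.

Click 1 (6,6) count=0: revealed 14 new [(3,3) (3,4) (3,5) (4,3) (4,4) (4,5) (5,3) (5,4) (5,5) (5,6) (6,3) (6,4) (6,5) (6,6)] -> total=14
Click 2 (3,2) count=1: revealed 1 new [(3,2)] -> total=15
Click 3 (4,5) count=1: revealed 0 new [(none)] -> total=15
Click 4 (2,2) count=2: revealed 1 new [(2,2)] -> total=16

Answer: .......
.......
..#....
..####.
...###.
...####
...####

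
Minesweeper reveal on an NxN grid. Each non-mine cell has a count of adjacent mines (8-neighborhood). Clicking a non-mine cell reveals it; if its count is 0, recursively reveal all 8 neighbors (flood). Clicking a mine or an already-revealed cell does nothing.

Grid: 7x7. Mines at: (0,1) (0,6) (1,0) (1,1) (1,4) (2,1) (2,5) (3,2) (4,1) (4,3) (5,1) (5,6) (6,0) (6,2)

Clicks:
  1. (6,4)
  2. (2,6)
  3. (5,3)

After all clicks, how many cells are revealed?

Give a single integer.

Click 1 (6,4) count=0: revealed 6 new [(5,3) (5,4) (5,5) (6,3) (6,4) (6,5)] -> total=6
Click 2 (2,6) count=1: revealed 1 new [(2,6)] -> total=7
Click 3 (5,3) count=2: revealed 0 new [(none)] -> total=7

Answer: 7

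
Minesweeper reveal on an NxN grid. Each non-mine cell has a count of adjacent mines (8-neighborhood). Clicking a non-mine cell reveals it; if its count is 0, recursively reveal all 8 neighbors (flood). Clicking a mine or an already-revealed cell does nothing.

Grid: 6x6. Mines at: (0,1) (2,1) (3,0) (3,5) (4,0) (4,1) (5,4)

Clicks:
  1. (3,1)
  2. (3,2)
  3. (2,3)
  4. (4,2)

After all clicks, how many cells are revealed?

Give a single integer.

Answer: 19

Derivation:
Click 1 (3,1) count=4: revealed 1 new [(3,1)] -> total=1
Click 2 (3,2) count=2: revealed 1 new [(3,2)] -> total=2
Click 3 (2,3) count=0: revealed 17 new [(0,2) (0,3) (0,4) (0,5) (1,2) (1,3) (1,4) (1,5) (2,2) (2,3) (2,4) (2,5) (3,3) (3,4) (4,2) (4,3) (4,4)] -> total=19
Click 4 (4,2) count=1: revealed 0 new [(none)] -> total=19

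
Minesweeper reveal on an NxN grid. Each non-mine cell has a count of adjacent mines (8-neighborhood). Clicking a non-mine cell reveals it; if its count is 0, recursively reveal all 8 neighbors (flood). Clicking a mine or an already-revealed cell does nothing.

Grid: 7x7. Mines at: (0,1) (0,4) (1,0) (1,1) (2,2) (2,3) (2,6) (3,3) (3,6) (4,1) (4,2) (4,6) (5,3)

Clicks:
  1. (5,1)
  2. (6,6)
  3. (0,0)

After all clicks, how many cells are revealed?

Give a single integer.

Answer: 8

Derivation:
Click 1 (5,1) count=2: revealed 1 new [(5,1)] -> total=1
Click 2 (6,6) count=0: revealed 6 new [(5,4) (5,5) (5,6) (6,4) (6,5) (6,6)] -> total=7
Click 3 (0,0) count=3: revealed 1 new [(0,0)] -> total=8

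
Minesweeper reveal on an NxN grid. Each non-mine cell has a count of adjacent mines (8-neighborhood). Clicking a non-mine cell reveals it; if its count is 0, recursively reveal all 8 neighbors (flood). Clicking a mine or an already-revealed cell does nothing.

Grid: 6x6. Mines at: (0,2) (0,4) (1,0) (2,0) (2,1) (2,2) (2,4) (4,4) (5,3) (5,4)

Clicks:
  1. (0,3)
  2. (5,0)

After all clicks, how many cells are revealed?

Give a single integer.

Click 1 (0,3) count=2: revealed 1 new [(0,3)] -> total=1
Click 2 (5,0) count=0: revealed 9 new [(3,0) (3,1) (3,2) (4,0) (4,1) (4,2) (5,0) (5,1) (5,2)] -> total=10

Answer: 10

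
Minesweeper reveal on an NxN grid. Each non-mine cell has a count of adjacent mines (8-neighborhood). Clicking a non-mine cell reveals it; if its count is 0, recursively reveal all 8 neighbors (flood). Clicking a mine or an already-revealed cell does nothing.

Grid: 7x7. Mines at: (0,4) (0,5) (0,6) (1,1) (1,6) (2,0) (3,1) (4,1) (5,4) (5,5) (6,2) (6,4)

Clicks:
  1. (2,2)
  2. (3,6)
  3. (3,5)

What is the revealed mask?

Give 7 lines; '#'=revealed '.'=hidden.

Answer: .......
..####.
..#####
..#####
..#####
.......
.......

Derivation:
Click 1 (2,2) count=2: revealed 1 new [(2,2)] -> total=1
Click 2 (3,6) count=0: revealed 18 new [(1,2) (1,3) (1,4) (1,5) (2,3) (2,4) (2,5) (2,6) (3,2) (3,3) (3,4) (3,5) (3,6) (4,2) (4,3) (4,4) (4,5) (4,6)] -> total=19
Click 3 (3,5) count=0: revealed 0 new [(none)] -> total=19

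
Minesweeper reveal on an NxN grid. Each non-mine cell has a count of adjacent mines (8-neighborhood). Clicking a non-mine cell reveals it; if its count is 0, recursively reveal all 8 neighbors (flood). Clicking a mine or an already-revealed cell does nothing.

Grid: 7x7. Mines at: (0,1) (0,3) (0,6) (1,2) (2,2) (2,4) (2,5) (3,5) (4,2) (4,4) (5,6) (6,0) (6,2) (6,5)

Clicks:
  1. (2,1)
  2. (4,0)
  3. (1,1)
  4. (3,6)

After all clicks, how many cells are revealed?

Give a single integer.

Answer: 11

Derivation:
Click 1 (2,1) count=2: revealed 1 new [(2,1)] -> total=1
Click 2 (4,0) count=0: revealed 9 new [(1,0) (1,1) (2,0) (3,0) (3,1) (4,0) (4,1) (5,0) (5,1)] -> total=10
Click 3 (1,1) count=3: revealed 0 new [(none)] -> total=10
Click 4 (3,6) count=2: revealed 1 new [(3,6)] -> total=11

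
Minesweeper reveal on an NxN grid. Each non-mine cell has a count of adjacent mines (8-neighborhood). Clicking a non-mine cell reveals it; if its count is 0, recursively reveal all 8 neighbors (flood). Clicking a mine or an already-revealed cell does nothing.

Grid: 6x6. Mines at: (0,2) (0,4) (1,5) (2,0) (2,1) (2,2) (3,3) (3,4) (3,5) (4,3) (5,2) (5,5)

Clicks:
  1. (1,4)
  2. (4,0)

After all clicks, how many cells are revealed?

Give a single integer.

Answer: 7

Derivation:
Click 1 (1,4) count=2: revealed 1 new [(1,4)] -> total=1
Click 2 (4,0) count=0: revealed 6 new [(3,0) (3,1) (4,0) (4,1) (5,0) (5,1)] -> total=7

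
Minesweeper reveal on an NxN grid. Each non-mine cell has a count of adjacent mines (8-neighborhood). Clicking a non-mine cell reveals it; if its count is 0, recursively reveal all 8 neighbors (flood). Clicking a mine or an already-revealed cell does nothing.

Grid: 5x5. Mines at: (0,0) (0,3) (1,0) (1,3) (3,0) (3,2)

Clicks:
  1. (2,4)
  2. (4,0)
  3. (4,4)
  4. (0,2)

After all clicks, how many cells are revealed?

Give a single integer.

Answer: 8

Derivation:
Click 1 (2,4) count=1: revealed 1 new [(2,4)] -> total=1
Click 2 (4,0) count=1: revealed 1 new [(4,0)] -> total=2
Click 3 (4,4) count=0: revealed 5 new [(2,3) (3,3) (3,4) (4,3) (4,4)] -> total=7
Click 4 (0,2) count=2: revealed 1 new [(0,2)] -> total=8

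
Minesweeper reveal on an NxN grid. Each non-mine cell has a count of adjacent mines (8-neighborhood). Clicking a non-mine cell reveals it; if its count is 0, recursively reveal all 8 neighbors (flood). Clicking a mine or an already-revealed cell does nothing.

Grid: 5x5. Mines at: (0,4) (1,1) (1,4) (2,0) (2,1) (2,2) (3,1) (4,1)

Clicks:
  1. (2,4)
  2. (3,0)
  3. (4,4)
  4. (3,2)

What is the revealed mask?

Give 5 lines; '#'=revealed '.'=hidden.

Answer: .....
.....
...##
#.###
..###

Derivation:
Click 1 (2,4) count=1: revealed 1 new [(2,4)] -> total=1
Click 2 (3,0) count=4: revealed 1 new [(3,0)] -> total=2
Click 3 (4,4) count=0: revealed 7 new [(2,3) (3,2) (3,3) (3,4) (4,2) (4,3) (4,4)] -> total=9
Click 4 (3,2) count=4: revealed 0 new [(none)] -> total=9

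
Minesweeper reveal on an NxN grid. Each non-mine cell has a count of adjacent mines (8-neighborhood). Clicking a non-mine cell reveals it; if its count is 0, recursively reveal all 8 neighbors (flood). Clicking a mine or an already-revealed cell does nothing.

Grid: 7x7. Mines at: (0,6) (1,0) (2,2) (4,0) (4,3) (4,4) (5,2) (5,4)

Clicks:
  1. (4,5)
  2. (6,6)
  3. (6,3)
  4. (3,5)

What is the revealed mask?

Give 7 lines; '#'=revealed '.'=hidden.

Click 1 (4,5) count=2: revealed 1 new [(4,5)] -> total=1
Click 2 (6,6) count=0: revealed 24 new [(0,1) (0,2) (0,3) (0,4) (0,5) (1,1) (1,2) (1,3) (1,4) (1,5) (1,6) (2,3) (2,4) (2,5) (2,6) (3,3) (3,4) (3,5) (3,6) (4,6) (5,5) (5,6) (6,5) (6,6)] -> total=25
Click 3 (6,3) count=2: revealed 1 new [(6,3)] -> total=26
Click 4 (3,5) count=1: revealed 0 new [(none)] -> total=26

Answer: .#####.
.######
...####
...####
.....##
.....##
...#.##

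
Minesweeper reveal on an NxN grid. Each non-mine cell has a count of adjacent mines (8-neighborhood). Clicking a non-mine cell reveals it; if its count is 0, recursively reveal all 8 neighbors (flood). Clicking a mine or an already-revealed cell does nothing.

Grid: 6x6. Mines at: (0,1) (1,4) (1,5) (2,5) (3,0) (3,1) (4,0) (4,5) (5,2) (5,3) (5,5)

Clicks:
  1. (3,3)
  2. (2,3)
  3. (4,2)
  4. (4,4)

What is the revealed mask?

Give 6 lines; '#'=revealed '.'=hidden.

Click 1 (3,3) count=0: revealed 9 new [(2,2) (2,3) (2,4) (3,2) (3,3) (3,4) (4,2) (4,3) (4,4)] -> total=9
Click 2 (2,3) count=1: revealed 0 new [(none)] -> total=9
Click 3 (4,2) count=3: revealed 0 new [(none)] -> total=9
Click 4 (4,4) count=3: revealed 0 new [(none)] -> total=9

Answer: ......
......
..###.
..###.
..###.
......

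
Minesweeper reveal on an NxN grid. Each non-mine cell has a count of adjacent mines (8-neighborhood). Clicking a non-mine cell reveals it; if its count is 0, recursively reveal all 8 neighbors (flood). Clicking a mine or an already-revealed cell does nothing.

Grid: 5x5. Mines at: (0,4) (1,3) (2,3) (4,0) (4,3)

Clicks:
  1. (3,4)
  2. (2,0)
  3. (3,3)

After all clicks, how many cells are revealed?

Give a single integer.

Answer: 14

Derivation:
Click 1 (3,4) count=2: revealed 1 new [(3,4)] -> total=1
Click 2 (2,0) count=0: revealed 12 new [(0,0) (0,1) (0,2) (1,0) (1,1) (1,2) (2,0) (2,1) (2,2) (3,0) (3,1) (3,2)] -> total=13
Click 3 (3,3) count=2: revealed 1 new [(3,3)] -> total=14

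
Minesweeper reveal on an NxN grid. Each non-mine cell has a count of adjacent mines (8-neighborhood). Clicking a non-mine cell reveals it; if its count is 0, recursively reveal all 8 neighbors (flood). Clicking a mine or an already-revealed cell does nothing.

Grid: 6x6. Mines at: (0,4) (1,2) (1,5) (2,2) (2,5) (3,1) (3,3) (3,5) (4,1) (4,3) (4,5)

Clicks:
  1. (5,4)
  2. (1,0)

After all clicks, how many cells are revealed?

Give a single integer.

Answer: 7

Derivation:
Click 1 (5,4) count=2: revealed 1 new [(5,4)] -> total=1
Click 2 (1,0) count=0: revealed 6 new [(0,0) (0,1) (1,0) (1,1) (2,0) (2,1)] -> total=7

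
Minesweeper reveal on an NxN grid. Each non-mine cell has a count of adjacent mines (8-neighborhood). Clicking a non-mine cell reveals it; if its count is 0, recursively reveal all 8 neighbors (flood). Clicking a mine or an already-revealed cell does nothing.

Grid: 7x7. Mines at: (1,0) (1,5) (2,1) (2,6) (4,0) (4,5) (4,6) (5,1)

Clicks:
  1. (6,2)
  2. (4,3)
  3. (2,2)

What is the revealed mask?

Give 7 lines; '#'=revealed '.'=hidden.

Answer: .####..
.####..
..###..
..###..
..###..
..#####
..#####

Derivation:
Click 1 (6,2) count=1: revealed 1 new [(6,2)] -> total=1
Click 2 (4,3) count=0: revealed 26 new [(0,1) (0,2) (0,3) (0,4) (1,1) (1,2) (1,3) (1,4) (2,2) (2,3) (2,4) (3,2) (3,3) (3,4) (4,2) (4,3) (4,4) (5,2) (5,3) (5,4) (5,5) (5,6) (6,3) (6,4) (6,5) (6,6)] -> total=27
Click 3 (2,2) count=1: revealed 0 new [(none)] -> total=27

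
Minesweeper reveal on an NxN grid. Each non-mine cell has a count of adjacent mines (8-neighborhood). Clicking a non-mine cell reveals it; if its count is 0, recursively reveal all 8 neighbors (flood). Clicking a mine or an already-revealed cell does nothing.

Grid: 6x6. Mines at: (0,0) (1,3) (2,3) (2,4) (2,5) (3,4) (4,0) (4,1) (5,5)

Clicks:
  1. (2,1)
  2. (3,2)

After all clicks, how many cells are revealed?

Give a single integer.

Answer: 9

Derivation:
Click 1 (2,1) count=0: revealed 9 new [(1,0) (1,1) (1,2) (2,0) (2,1) (2,2) (3,0) (3,1) (3,2)] -> total=9
Click 2 (3,2) count=2: revealed 0 new [(none)] -> total=9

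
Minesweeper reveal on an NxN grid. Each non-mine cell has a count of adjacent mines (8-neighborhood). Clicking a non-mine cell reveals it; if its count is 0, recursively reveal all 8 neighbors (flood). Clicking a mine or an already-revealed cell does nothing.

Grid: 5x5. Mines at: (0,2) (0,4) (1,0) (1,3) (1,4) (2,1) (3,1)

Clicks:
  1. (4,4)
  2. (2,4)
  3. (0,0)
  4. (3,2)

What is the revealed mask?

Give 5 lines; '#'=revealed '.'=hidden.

Click 1 (4,4) count=0: revealed 9 new [(2,2) (2,3) (2,4) (3,2) (3,3) (3,4) (4,2) (4,3) (4,4)] -> total=9
Click 2 (2,4) count=2: revealed 0 new [(none)] -> total=9
Click 3 (0,0) count=1: revealed 1 new [(0,0)] -> total=10
Click 4 (3,2) count=2: revealed 0 new [(none)] -> total=10

Answer: #....
.....
..###
..###
..###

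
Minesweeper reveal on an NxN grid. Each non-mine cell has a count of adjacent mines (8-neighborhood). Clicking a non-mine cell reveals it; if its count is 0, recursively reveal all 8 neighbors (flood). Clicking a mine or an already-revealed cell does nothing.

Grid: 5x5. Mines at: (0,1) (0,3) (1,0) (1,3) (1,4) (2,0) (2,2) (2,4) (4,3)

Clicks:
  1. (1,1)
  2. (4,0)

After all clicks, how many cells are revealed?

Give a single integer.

Click 1 (1,1) count=4: revealed 1 new [(1,1)] -> total=1
Click 2 (4,0) count=0: revealed 6 new [(3,0) (3,1) (3,2) (4,0) (4,1) (4,2)] -> total=7

Answer: 7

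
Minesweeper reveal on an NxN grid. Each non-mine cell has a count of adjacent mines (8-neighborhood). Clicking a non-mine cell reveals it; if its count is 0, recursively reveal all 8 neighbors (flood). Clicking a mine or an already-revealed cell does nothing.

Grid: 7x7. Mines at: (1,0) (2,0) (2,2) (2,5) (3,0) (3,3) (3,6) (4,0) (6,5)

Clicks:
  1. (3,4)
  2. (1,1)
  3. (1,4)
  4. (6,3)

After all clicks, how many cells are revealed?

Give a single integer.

Answer: 17

Derivation:
Click 1 (3,4) count=2: revealed 1 new [(3,4)] -> total=1
Click 2 (1,1) count=3: revealed 1 new [(1,1)] -> total=2
Click 3 (1,4) count=1: revealed 1 new [(1,4)] -> total=3
Click 4 (6,3) count=0: revealed 14 new [(4,1) (4,2) (4,3) (4,4) (5,0) (5,1) (5,2) (5,3) (5,4) (6,0) (6,1) (6,2) (6,3) (6,4)] -> total=17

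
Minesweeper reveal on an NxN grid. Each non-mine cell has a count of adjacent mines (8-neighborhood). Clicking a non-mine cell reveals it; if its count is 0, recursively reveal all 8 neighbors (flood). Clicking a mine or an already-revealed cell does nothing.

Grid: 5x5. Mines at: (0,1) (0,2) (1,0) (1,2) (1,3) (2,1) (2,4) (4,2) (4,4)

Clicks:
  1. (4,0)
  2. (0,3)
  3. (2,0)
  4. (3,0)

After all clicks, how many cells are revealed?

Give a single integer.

Click 1 (4,0) count=0: revealed 4 new [(3,0) (3,1) (4,0) (4,1)] -> total=4
Click 2 (0,3) count=3: revealed 1 new [(0,3)] -> total=5
Click 3 (2,0) count=2: revealed 1 new [(2,0)] -> total=6
Click 4 (3,0) count=1: revealed 0 new [(none)] -> total=6

Answer: 6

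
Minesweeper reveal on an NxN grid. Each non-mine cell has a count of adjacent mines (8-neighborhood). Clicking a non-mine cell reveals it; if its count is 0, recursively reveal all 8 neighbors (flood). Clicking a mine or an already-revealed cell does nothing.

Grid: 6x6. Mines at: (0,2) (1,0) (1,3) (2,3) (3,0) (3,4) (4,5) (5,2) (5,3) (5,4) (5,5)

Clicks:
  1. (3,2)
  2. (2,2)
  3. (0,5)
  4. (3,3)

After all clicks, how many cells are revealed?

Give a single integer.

Answer: 9

Derivation:
Click 1 (3,2) count=1: revealed 1 new [(3,2)] -> total=1
Click 2 (2,2) count=2: revealed 1 new [(2,2)] -> total=2
Click 3 (0,5) count=0: revealed 6 new [(0,4) (0,5) (1,4) (1,5) (2,4) (2,5)] -> total=8
Click 4 (3,3) count=2: revealed 1 new [(3,3)] -> total=9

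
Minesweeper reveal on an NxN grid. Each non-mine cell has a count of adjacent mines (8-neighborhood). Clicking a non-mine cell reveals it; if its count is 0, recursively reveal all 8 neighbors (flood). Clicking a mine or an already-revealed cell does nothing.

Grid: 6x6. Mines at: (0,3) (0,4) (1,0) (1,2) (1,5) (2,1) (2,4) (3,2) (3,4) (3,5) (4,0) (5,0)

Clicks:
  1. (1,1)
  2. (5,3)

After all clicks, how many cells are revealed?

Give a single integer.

Click 1 (1,1) count=3: revealed 1 new [(1,1)] -> total=1
Click 2 (5,3) count=0: revealed 10 new [(4,1) (4,2) (4,3) (4,4) (4,5) (5,1) (5,2) (5,3) (5,4) (5,5)] -> total=11

Answer: 11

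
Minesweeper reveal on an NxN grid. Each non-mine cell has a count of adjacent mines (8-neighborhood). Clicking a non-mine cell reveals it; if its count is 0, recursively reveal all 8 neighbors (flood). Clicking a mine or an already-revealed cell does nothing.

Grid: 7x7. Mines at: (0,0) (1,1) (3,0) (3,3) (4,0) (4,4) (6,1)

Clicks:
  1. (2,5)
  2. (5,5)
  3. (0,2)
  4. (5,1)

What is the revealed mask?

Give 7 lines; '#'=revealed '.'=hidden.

Answer: ..#####
..#####
..#####
....###
.....##
.######
..#####

Derivation:
Click 1 (2,5) count=0: revealed 30 new [(0,2) (0,3) (0,4) (0,5) (0,6) (1,2) (1,3) (1,4) (1,5) (1,6) (2,2) (2,3) (2,4) (2,5) (2,6) (3,4) (3,5) (3,6) (4,5) (4,6) (5,2) (5,3) (5,4) (5,5) (5,6) (6,2) (6,3) (6,4) (6,5) (6,6)] -> total=30
Click 2 (5,5) count=1: revealed 0 new [(none)] -> total=30
Click 3 (0,2) count=1: revealed 0 new [(none)] -> total=30
Click 4 (5,1) count=2: revealed 1 new [(5,1)] -> total=31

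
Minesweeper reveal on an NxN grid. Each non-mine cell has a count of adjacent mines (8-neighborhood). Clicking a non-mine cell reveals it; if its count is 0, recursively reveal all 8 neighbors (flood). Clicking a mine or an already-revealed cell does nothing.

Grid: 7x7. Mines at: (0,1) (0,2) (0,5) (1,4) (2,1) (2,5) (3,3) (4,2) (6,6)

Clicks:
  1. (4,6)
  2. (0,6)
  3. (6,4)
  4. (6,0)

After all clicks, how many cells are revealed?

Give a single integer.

Click 1 (4,6) count=0: revealed 24 new [(3,0) (3,1) (3,4) (3,5) (3,6) (4,0) (4,1) (4,3) (4,4) (4,5) (4,6) (5,0) (5,1) (5,2) (5,3) (5,4) (5,5) (5,6) (6,0) (6,1) (6,2) (6,3) (6,4) (6,5)] -> total=24
Click 2 (0,6) count=1: revealed 1 new [(0,6)] -> total=25
Click 3 (6,4) count=0: revealed 0 new [(none)] -> total=25
Click 4 (6,0) count=0: revealed 0 new [(none)] -> total=25

Answer: 25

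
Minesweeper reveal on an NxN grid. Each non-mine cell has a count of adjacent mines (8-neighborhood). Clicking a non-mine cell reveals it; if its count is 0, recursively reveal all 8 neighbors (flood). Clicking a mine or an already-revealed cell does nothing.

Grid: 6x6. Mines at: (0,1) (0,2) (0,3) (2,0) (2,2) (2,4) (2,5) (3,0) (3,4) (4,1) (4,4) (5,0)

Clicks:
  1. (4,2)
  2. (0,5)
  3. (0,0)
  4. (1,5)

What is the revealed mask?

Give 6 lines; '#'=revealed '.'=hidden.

Answer: #...##
....##
......
......
..#...
......

Derivation:
Click 1 (4,2) count=1: revealed 1 new [(4,2)] -> total=1
Click 2 (0,5) count=0: revealed 4 new [(0,4) (0,5) (1,4) (1,5)] -> total=5
Click 3 (0,0) count=1: revealed 1 new [(0,0)] -> total=6
Click 4 (1,5) count=2: revealed 0 new [(none)] -> total=6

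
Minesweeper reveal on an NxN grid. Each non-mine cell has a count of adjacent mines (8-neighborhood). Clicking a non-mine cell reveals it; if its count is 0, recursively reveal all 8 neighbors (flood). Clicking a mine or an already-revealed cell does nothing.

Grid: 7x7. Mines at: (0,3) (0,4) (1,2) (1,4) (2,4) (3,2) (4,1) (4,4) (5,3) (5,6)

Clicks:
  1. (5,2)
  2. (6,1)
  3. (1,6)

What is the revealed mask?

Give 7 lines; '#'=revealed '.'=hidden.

Click 1 (5,2) count=2: revealed 1 new [(5,2)] -> total=1
Click 2 (6,1) count=0: revealed 5 new [(5,0) (5,1) (6,0) (6,1) (6,2)] -> total=6
Click 3 (1,6) count=0: revealed 10 new [(0,5) (0,6) (1,5) (1,6) (2,5) (2,6) (3,5) (3,6) (4,5) (4,6)] -> total=16

Answer: .....##
.....##
.....##
.....##
.....##
###....
###....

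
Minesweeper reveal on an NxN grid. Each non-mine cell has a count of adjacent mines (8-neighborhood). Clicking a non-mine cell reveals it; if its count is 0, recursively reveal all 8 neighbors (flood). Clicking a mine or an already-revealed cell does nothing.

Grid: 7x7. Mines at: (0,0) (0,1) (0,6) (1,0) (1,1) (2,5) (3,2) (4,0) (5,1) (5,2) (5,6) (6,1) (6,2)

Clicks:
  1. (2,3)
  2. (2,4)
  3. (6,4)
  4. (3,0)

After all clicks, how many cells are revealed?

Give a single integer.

Click 1 (2,3) count=1: revealed 1 new [(2,3)] -> total=1
Click 2 (2,4) count=1: revealed 1 new [(2,4)] -> total=2
Click 3 (6,4) count=0: revealed 12 new [(3,3) (3,4) (3,5) (4,3) (4,4) (4,5) (5,3) (5,4) (5,5) (6,3) (6,4) (6,5)] -> total=14
Click 4 (3,0) count=1: revealed 1 new [(3,0)] -> total=15

Answer: 15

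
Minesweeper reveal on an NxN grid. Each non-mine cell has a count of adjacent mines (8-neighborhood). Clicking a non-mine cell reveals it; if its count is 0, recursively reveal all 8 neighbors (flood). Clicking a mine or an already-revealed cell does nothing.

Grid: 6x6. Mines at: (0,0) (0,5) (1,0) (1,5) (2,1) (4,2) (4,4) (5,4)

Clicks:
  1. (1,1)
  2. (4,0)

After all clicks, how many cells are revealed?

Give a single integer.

Click 1 (1,1) count=3: revealed 1 new [(1,1)] -> total=1
Click 2 (4,0) count=0: revealed 6 new [(3,0) (3,1) (4,0) (4,1) (5,0) (5,1)] -> total=7

Answer: 7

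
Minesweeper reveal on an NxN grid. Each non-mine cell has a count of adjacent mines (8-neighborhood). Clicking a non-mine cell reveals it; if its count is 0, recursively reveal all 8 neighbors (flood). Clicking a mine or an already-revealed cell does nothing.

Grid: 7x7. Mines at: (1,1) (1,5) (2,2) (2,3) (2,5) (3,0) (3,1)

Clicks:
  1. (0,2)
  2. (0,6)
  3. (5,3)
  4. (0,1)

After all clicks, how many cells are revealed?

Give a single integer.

Click 1 (0,2) count=1: revealed 1 new [(0,2)] -> total=1
Click 2 (0,6) count=1: revealed 1 new [(0,6)] -> total=2
Click 3 (5,3) count=0: revealed 26 new [(3,2) (3,3) (3,4) (3,5) (3,6) (4,0) (4,1) (4,2) (4,3) (4,4) (4,5) (4,6) (5,0) (5,1) (5,2) (5,3) (5,4) (5,5) (5,6) (6,0) (6,1) (6,2) (6,3) (6,4) (6,5) (6,6)] -> total=28
Click 4 (0,1) count=1: revealed 1 new [(0,1)] -> total=29

Answer: 29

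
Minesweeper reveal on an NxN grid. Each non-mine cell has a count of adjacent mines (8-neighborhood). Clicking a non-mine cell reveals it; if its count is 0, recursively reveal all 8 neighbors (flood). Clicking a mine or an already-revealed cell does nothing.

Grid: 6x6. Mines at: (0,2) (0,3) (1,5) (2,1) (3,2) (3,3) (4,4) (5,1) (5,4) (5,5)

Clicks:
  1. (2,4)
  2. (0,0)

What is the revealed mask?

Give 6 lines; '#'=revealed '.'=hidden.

Click 1 (2,4) count=2: revealed 1 new [(2,4)] -> total=1
Click 2 (0,0) count=0: revealed 4 new [(0,0) (0,1) (1,0) (1,1)] -> total=5

Answer: ##....
##....
....#.
......
......
......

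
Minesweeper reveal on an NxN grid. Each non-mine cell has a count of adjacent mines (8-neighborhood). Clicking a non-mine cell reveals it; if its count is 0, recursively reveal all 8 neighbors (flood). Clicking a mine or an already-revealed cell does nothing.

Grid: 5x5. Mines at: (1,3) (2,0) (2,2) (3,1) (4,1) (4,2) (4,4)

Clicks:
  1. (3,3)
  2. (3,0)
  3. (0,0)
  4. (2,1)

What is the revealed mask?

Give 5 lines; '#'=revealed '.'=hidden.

Click 1 (3,3) count=3: revealed 1 new [(3,3)] -> total=1
Click 2 (3,0) count=3: revealed 1 new [(3,0)] -> total=2
Click 3 (0,0) count=0: revealed 6 new [(0,0) (0,1) (0,2) (1,0) (1,1) (1,2)] -> total=8
Click 4 (2,1) count=3: revealed 1 new [(2,1)] -> total=9

Answer: ###..
###..
.#...
#..#.
.....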